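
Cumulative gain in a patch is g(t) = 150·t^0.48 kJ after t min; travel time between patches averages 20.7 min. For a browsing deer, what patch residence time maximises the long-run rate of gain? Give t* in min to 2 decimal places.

19.11 min

Optimal t* satisfies g'(t*) = g(t*)/(T + t*).
g'(t) = 0.48·150·t^-0.52. Setting 0.48·150·t^-0.52 = 150·t^0.48/(20.7+t) gives 0.48(20.7+t) = t, so 0.52·t = 0.48×20.7.
t* = 0.48×20.7/0.52 = 19.11 min.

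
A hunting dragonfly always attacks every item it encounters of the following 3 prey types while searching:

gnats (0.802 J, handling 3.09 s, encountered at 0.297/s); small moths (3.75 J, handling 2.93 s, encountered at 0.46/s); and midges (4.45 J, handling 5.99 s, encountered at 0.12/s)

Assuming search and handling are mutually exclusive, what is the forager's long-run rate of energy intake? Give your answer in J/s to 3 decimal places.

0.627 J/s

Energy encountered per unit search time: 0.297×0.802 + 0.46×3.75 + 0.12×4.45 = 2.497 J/s.
Handling time per unit search time: 0.297×3.09 + 0.46×2.93 + 0.12×5.99 = 2.984.
Rate = 2.497/(1 + 2.984) = 0.6268 J/s.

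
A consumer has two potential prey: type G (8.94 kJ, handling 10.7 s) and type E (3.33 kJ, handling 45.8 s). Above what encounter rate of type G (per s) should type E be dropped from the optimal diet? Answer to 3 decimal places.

0.009 per s

Drop type E once their profitability E₂/h₂ falls below the rate achievable on type G alone: E₂/h₂ = λE₁/(1 + λh₁).
Solve for λ: λE₁h₂ = E₂(1 + λh₁) → λ(E₁h₂ − E₂h₁) = E₂ → λ = E₂/(E₁h₂ − E₂h₁).
λ = 3.33/(8.94×45.8 − 3.33×10.7) = 3.33/373.8 = 0.008908 per s.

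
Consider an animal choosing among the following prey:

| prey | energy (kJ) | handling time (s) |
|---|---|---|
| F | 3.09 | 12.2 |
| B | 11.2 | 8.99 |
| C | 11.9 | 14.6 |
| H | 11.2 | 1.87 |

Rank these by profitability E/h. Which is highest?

Profitability E/h (kJ/s): F = 3.09/12.2 = 0.253, B = 11.2/8.99 = 1.25, C = 11.9/14.6 = 0.815, H = 11.2/1.87 = 5.99.
Ranked: H > B > C > F.

H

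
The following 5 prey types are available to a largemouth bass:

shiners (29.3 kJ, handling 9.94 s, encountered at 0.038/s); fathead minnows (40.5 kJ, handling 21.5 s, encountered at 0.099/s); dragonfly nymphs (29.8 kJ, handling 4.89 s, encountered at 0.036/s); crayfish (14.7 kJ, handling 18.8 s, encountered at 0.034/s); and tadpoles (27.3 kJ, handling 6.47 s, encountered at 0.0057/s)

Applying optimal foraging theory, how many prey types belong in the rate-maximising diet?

4

Rank by E/h (kJ/s): dragonfly nymphs 6.09, tadpoles 4.22, shiners 2.95, fathead minnows 1.88, crayfish 0.782. Include each in turn until the next type's E/h falls below the running intake rate.
Rate on top 1: 0.9122. tadpoles: 4.22 > 0.9122 → include.
Rate on top 2: 1.013. shiners: 2.95 > 1.013 → include.
Rate on top 3: 1.472. fathead minnows: 1.88 > 1.472 → include.
Rate on top 4: 1.708. crayfish: 0.782 < 1.708 → exclude; stop.
Optimal diet: dragonfly nymphs, tadpoles, shiners, fathead minnows — 4 of 5 types.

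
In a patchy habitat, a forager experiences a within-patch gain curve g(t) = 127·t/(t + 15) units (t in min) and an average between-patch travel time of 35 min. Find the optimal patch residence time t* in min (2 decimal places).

Maximise g(t)/(T+t): set derivative to zero → g'(t)(T+t) = g(t).
g'(t) = 127·15/(t + 15)². Setting 127·15/(t+15)² = 127t/[(t+15)(35+t)] gives 15(35+t) = t(t+15), so t² = 15×35 = 525.
t* = √525 = 22.91 min.

22.91 min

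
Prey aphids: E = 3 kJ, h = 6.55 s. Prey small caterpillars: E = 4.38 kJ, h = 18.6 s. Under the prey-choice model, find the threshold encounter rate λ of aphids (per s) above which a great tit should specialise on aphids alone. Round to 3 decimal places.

0.162 per s

Drop small caterpillars once their profitability E₂/h₂ falls below the rate achievable on aphids alone: E₂/h₂ = λE₁/(1 + λh₁).
Solve for λ: λE₁h₂ = E₂(1 + λh₁) → λ(E₁h₂ − E₂h₁) = E₂ → λ = E₂/(E₁h₂ − E₂h₁).
λ = 4.38/(3×18.6 − 4.38×6.55) = 4.38/27.11 = 0.1616 per s.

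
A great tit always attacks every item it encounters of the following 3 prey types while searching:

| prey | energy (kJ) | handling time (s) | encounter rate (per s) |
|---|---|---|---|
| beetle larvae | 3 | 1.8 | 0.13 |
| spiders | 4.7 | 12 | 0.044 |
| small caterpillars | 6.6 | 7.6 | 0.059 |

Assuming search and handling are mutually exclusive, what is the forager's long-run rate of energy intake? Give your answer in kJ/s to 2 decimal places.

0.45 kJ/s

Energy encountered per unit search time: 0.13×3 + 0.044×4.7 + 0.059×6.6 = 0.9862 kJ/s.
Handling time per unit search time: 0.13×1.8 + 0.044×12 + 0.059×7.6 = 1.21.
Rate = 0.9862/(1 + 1.21) = 0.4462 kJ/s.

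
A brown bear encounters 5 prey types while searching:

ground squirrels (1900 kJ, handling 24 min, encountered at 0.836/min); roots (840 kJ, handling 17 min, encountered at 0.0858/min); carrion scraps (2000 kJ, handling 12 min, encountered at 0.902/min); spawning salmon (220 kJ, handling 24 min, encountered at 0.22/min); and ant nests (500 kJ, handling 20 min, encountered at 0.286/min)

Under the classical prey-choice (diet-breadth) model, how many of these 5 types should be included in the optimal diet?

Profitabilities (E/h, kJ/min): carrion scraps 167, ground squirrels 79.2, roots 49.4, ant nests 25, spawning salmon 9.17. Add prey in this order while the next type's profitability exceeds the intake rate on those already taken.
Rate on top 1: 152.6. ground squirrels: 79.2 < 152.6 → exclude; stop.
Optimal diet: carrion scraps — 1 of 5 types.

1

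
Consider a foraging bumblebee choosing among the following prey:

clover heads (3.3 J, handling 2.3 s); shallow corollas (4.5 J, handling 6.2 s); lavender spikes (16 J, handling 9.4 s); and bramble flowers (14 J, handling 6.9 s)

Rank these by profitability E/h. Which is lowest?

Profitability E/h (J/s): clover heads = 3.3/2.3 = 1.43, shallow corollas = 4.5/6.2 = 0.726, lavender spikes = 16/9.4 = 1.7, bramble flowers = 14/6.9 = 2.03.
Ranked: bramble flowers > lavender spikes > clover heads > shallow corollas.

shallow corollas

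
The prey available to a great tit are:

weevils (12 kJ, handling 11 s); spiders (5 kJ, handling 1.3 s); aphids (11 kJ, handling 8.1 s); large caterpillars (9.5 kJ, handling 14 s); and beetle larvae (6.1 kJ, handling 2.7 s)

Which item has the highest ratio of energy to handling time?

In descending order of E/h:
spiders: 5/1.3 = 3.85 kJ/s
beetle larvae: 6.1/2.7 = 2.26 kJ/s
aphids: 11/8.1 = 1.36 kJ/s
weevils: 12/11 = 1.09 kJ/s
large caterpillars: 9.5/14 = 0.679 kJ/s

spiders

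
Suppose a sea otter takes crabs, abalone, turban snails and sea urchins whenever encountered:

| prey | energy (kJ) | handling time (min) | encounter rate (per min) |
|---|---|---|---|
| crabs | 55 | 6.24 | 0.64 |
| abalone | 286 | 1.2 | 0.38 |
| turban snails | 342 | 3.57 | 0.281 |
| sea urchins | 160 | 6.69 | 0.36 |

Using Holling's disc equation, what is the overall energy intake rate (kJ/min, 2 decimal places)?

R = (0.64×55 + 0.38×286 + 0.281×342 + 0.36×160) / (1 + 0.64×6.24 + 0.38×1.2 + 0.281×3.57 + 0.36×6.69) = 297.6/8.861 = 33.58 kJ/min.

33.58 kJ/min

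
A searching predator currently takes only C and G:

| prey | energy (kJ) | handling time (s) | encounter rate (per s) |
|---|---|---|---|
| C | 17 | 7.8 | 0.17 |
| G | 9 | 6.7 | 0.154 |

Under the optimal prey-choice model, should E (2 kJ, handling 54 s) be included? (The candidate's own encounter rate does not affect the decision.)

Current rate: (0.17×17 + 0.154×9)/(1 + 0.17×7.8 + 0.154×6.7) = 1.273 kJ/s.
Profitability of E: 2/54 = 0.03704 kJ/s.
Since 0.03704 < R, time spent handling E is better spent searching.

No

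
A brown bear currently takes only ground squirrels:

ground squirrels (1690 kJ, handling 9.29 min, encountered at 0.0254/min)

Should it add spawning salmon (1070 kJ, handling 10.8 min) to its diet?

Current rate: (0.0254×1690)/(1 + 0.0254×9.29) = 34.73 kJ/min.
spawning salmon: E/h = 1070/10.8 = 99.07 kJ/min.
Since 99.07 > R, including spawning salmon increases the long-run rate.

Yes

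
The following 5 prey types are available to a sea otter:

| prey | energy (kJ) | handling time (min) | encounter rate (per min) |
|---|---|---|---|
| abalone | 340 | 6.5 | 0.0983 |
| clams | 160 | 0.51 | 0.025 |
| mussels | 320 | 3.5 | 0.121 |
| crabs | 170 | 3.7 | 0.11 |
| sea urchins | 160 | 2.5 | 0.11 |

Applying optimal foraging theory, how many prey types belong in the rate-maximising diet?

Profitabilities (E/h, kJ/min): clams 314, mussels 91.4, sea urchins 64, abalone 52.3, crabs 45.9. Add prey in this order while the next type's profitability exceeds the intake rate on those already taken.
Rate on top 1: 3.95. mussels: 91.4 > 3.95 → include.
Rate on top 2: 29.74. sea urchins: 64 > 29.74 → include.
Rate on top 3: 35.25. abalone: 52.3 > 35.25 → include.
Rate on top 4: 39.89. crabs: 45.9 > 39.89 → include.
Optimal diet: clams, mussels, sea urchins, abalone, crabs — 5 of 5 types.

5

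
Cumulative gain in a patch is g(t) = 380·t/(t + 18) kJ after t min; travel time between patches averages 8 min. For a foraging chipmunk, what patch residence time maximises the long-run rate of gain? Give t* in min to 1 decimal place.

12.0 min

Optimal t* satisfies g'(t*) = g(t*)/(T + t*).
g'(t) = 380·18/(t + 18)². Setting 380·18/(t+18)² = 380t/[(t+18)(8+t)] gives 18(8+t) = t(t+18), so t² = 18×8 = 144.
t* = √144 = 12 min.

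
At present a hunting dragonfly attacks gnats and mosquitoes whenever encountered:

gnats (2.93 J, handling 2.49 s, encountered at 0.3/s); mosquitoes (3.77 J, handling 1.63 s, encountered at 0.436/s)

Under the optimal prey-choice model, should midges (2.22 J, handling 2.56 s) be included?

On gnats and mosquitoes alone, R = ΣλE/(1+Σλh) = 2.523/2.458 = 1.026 J/s.
Profitability of midges: 2.22/2.56 = 0.8672 J/s.
0.8672 < 1.026, so adding midges would lower the average — exclude it.

No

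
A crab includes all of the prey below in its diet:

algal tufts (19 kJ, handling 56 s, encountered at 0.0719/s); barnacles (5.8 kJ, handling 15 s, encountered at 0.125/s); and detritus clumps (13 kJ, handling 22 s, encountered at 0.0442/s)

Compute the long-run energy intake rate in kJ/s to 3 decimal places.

0.339 kJ/s

Energy encountered per unit search time: 0.0719×19 + 0.125×5.8 + 0.0442×13 = 2.666 kJ/s.
Handling time per unit search time: 0.0719×56 + 0.125×15 + 0.0442×22 = 6.874.
Rate = 2.666/(1 + 6.874) = 0.3386 kJ/s.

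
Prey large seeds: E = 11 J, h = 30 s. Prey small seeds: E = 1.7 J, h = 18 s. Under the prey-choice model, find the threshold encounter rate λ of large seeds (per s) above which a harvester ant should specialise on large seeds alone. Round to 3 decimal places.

Drop small seeds once their profitability E₂/h₂ falls below the rate achievable on large seeds alone: E₂/h₂ = λE₁/(1 + λh₁).
Solve for λ: λE₁h₂ = E₂(1 + λh₁) → λ(E₁h₂ − E₂h₁) = E₂ → λ = E₂/(E₁h₂ − E₂h₁).
λ = 1.7/(11×18 − 1.7×30) = 1.7/147 = 0.01156 per s.

0.012 per s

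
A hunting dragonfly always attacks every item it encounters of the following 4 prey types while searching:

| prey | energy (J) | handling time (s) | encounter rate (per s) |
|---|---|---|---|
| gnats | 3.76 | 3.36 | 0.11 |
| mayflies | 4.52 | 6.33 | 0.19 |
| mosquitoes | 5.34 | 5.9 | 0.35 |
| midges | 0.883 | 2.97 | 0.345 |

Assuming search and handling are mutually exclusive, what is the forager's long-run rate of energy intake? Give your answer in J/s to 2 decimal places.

0.61 J/s

R = (0.11×3.76 + 0.19×4.52 + 0.35×5.34 + 0.345×0.883) / (1 + 0.11×3.36 + 0.19×6.33 + 0.35×5.9 + 0.345×2.97) = 3.446/5.662 = 0.6086 J/s.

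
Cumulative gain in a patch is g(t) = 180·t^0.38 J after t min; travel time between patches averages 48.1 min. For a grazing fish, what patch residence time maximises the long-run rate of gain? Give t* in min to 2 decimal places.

29.48 min

Maximise g(t)/(T+t): set derivative to zero → g'(t)(T+t) = g(t).
g'(t) = 0.38·180·t^-0.62. Setting 0.38·180·t^-0.62 = 180·t^0.38/(48.1+t) gives 0.38(48.1+t) = t, so 0.62·t = 0.38×48.1.
t* = 0.38×48.1/0.62 = 29.48 min.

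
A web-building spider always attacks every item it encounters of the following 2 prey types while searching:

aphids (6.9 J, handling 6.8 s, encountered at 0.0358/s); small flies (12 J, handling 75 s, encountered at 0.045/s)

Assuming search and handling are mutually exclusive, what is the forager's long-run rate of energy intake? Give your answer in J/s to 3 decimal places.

0.170 J/s

Energy encountered per unit search time: 0.0358×6.9 + 0.045×12 = 0.787 J/s.
Handling time per unit search time: 0.0358×6.8 + 0.045×75 = 3.618.
Rate = 0.787/(1 + 3.618) = 0.1704 J/s.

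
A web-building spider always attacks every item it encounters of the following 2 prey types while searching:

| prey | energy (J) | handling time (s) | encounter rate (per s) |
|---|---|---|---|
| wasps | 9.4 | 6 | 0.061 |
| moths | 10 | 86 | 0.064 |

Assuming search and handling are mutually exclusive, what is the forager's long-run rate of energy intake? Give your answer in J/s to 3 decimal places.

R = (0.061×9.4 + 0.064×10) / (1 + 0.061×6 + 0.064×86) = 1.213/6.87 = 0.1766 J/s.

0.177 J/s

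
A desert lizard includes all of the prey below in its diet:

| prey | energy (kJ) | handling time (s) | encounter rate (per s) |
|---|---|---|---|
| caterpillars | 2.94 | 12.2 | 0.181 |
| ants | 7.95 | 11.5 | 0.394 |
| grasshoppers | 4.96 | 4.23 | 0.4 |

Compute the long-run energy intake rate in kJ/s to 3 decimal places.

Energy encountered per unit search time: 0.181×2.94 + 0.394×7.95 + 0.4×4.96 = 5.648 kJ/s.
Handling time per unit search time: 0.181×12.2 + 0.394×11.5 + 0.4×4.23 = 8.431.
Rate = 5.648/(1 + 8.431) = 0.5989 kJ/s.

0.599 kJ/s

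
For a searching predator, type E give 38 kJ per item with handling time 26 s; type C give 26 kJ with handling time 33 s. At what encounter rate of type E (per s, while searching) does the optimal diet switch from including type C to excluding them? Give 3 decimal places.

The zero-one rule: include type C iff E₂/h₂ > λE₁/(1+λh₁). Equality gives the switch point.
λE₁h₂ = E₂ + λE₂h₁ ⇒ λ = E₂/(E₁h₂ − E₂h₁) = 26/(1254 − 676) = 0.04498 per s.

0.045 per s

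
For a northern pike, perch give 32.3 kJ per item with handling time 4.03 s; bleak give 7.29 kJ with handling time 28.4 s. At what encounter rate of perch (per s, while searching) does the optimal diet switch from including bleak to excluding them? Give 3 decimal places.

The zero-one rule: include bleak iff E₂/h₂ > λE₁/(1+λh₁). Equality gives the switch point.
λE₁h₂ = E₂ + λE₂h₁ ⇒ λ = E₂/(E₁h₂ − E₂h₁) = 7.29/(917.3 − 29.38) = 0.00821 per s.

0.008 per s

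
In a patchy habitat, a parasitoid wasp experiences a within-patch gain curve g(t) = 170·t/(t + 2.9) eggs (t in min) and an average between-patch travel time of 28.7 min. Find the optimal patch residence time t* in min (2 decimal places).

9.12 min

Optimal t* satisfies g'(t*) = g(t*)/(T + t*).
g'(t) = 170·2.9/(t + 2.9)². Setting 170·2.9/(t+2.9)² = 170t/[(t+2.9)(28.7+t)] gives 2.9(28.7+t) = t(t+2.9), so t² = 2.9×28.7 = 83.23.
t* = √83.23 = 9.123 min.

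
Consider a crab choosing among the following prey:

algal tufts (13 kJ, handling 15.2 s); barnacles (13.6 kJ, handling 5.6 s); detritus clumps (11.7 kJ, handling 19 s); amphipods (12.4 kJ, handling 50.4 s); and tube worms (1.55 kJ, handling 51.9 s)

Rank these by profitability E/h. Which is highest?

barnacles

Profitability E/h (kJ/s): algal tufts = 13/15.2 = 0.855, barnacles = 13.6/5.6 = 2.43, detritus clumps = 11.7/19 = 0.616, amphipods = 12.4/50.4 = 0.246, tube worms = 1.55/51.9 = 0.0299.
Ranked: barnacles > algal tufts > detritus clumps > amphipods > tube worms.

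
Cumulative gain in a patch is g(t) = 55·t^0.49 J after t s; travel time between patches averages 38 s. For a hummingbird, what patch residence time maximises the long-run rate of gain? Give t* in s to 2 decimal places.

By the marginal value theorem, leave when the instantaneous gain rate g'(t) equals the habitat-wide average g(t)/(T + t).
g'(t) = 0.49·55·t^-0.51. Setting 0.49·55·t^-0.51 = 55·t^0.49/(38+t) gives 0.49(38+t) = t, so 0.51·t = 0.49×38.
t* = 0.49×38/0.51 = 36.51 s.

36.51 s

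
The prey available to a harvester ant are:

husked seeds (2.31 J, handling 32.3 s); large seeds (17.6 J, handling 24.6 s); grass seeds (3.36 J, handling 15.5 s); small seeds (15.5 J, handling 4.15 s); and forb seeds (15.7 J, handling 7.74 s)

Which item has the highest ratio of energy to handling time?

small seeds

In descending order of E/h:
small seeds: 15.5/4.15 = 3.73 J/s
forb seeds: 15.7/7.74 = 2.03 J/s
large seeds: 17.6/24.6 = 0.715 J/s
grass seeds: 3.36/15.5 = 0.217 J/s
husked seeds: 2.31/32.3 = 0.0715 J/s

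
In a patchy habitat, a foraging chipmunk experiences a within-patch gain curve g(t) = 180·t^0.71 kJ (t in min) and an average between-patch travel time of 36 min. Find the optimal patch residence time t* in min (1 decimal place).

Optimal t* satisfies g'(t*) = g(t*)/(T + t*).
g'(t) = 0.71·180·t^-0.29. Setting 0.71·180·t^-0.29 = 180·t^0.71/(36+t) gives 0.71(36+t) = t, so 0.29·t = 0.71×36.
t* = 0.71×36/0.29 = 88.14 min.

88.1 min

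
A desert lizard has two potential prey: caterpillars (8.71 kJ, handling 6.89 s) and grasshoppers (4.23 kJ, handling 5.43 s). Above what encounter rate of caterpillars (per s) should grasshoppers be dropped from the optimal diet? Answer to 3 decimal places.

At the threshold, the rate on caterpillars alone equals the profitability of grasshoppers: λ·8.71/(1 + λ·6.89) = 4.23/5.43 = 0.779.
Rearranging, λ(8.71 − 0.779×6.89) = 0.779, so λ = 0.779/3.343 = 0.2331 per s.

0.233 per s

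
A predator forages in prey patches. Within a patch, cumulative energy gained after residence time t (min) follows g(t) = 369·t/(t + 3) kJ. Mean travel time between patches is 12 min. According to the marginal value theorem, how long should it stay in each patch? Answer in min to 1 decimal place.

Maximise g(t)/(T+t): set derivative to zero → g'(t)(T+t) = g(t).
g'(t) = 369·3/(t + 3)². Setting 369·3/(t+3)² = 369t/[(t+3)(12+t)] gives 3(12+t) = t(t+3), so t² = 3×12 = 36.
t* = √36 = 6 min.

6.0 min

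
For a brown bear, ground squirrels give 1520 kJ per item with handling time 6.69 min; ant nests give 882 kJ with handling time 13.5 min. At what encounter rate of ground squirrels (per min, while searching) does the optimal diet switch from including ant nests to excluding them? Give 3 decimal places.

0.060 per min

At the threshold, the rate on ground squirrels alone equals the profitability of ant nests: λ·1520/(1 + λ·6.69) = 882/13.5 = 65.33.
Rearranging, λ(1520 − 65.33×6.69) = 65.33, so λ = 65.33/1083 = 0.06033 per min.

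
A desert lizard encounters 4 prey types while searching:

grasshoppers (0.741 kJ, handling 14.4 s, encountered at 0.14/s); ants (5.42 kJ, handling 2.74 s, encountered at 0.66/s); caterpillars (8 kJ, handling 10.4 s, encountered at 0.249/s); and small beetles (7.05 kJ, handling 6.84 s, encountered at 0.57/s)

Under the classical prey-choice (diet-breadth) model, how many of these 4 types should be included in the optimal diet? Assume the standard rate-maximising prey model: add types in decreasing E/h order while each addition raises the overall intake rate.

1

Rank by E/h (kJ/s): ants 1.98, small beetles 1.03, caterpillars 0.769, grasshoppers 0.0515. Include each in turn until the next type's E/h falls below the running intake rate.
Rate on top 1: 1.274. small beetles: 1.03 < 1.274 → exclude; stop.
Optimal diet: ants — 1 of 4 types.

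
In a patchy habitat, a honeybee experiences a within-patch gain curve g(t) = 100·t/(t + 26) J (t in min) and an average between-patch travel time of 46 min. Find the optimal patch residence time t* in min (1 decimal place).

By the marginal value theorem, leave when the instantaneous gain rate g'(t) equals the habitat-wide average g(t)/(T + t).
g'(t) = 100·26/(t + 26)². Setting 100·26/(t+26)² = 100t/[(t+26)(46+t)] gives 26(46+t) = t(t+26), so t² = 26×46 = 1196.
t* = √1196 = 34.58 min.

34.6 min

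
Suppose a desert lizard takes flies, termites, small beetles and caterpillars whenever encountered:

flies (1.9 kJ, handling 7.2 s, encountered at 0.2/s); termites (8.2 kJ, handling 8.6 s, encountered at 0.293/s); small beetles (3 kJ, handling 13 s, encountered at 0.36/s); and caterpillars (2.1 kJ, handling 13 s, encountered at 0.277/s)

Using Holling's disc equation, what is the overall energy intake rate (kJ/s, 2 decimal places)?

0.34 kJ/s

R = (0.2×1.9 + 0.293×8.2 + 0.36×3 + 0.277×2.1) / (1 + 0.2×7.2 + 0.293×8.6 + 0.36×13 + 0.277×13) = 4.444/13.24 = 0.3357 kJ/s.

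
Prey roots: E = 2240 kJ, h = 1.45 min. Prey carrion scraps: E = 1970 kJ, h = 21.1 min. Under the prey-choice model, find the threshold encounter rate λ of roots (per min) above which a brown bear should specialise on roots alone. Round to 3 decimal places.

0.044 per min

Drop carrion scraps once their profitability E₂/h₂ falls below the rate achievable on roots alone: E₂/h₂ = λE₁/(1 + λh₁).
Solve for λ: λE₁h₂ = E₂(1 + λh₁) → λ(E₁h₂ − E₂h₁) = E₂ → λ = E₂/(E₁h₂ − E₂h₁).
λ = 1970/(2240×21.1 − 1970×1.45) = 1970/4.441e+04 = 0.04436 per min.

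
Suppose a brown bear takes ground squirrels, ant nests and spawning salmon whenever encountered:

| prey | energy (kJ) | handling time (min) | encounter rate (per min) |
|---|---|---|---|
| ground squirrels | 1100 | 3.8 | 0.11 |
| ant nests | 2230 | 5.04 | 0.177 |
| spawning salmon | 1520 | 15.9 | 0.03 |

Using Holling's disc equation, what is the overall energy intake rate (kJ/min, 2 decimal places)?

201.40 kJ/min

Energy encountered per unit search time: 0.11×1100 + 0.177×2230 + 0.03×1520 = 561.3 kJ/min.
Handling time per unit search time: 0.11×3.8 + 0.177×5.04 + 0.03×15.9 = 1.787.
Rate = 561.3/(1 + 1.787) = 201.4 kJ/min.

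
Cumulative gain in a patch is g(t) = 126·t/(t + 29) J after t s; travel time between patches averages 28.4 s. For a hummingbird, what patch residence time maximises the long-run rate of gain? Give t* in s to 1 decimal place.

By the marginal value theorem, leave when the instantaneous gain rate g'(t) equals the habitat-wide average g(t)/(T + t).
g'(t) = 126·29/(t + 29)². Setting 126·29/(t+29)² = 126t/[(t+29)(28.4+t)] gives 29(28.4+t) = t(t+29), so t² = 29×28.4 = 823.6.
t* = √823.6 = 28.7 s.

28.7 s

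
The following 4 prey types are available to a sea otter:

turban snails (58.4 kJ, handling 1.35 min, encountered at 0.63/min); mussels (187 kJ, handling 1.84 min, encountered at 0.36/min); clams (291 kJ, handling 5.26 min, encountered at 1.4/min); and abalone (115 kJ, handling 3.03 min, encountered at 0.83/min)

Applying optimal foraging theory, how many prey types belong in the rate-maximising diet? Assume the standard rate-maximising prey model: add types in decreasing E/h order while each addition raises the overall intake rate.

2

Profitabilities (E/h, kJ/min): mussels 102, clams 55.3, turban snails 43.3, abalone 38. Add prey in this order while the next type's profitability exceeds the intake rate on those already taken.
Rate on top 1: 40.5. clams: 55.3 > 40.5 → include.
Rate on top 2: 52.59. turban snails: 43.3 < 52.59 → exclude; stop.
Optimal diet: mussels, clams — 2 of 4 types.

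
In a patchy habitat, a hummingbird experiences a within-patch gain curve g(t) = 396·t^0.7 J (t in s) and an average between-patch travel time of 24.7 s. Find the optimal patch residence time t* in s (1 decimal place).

By the marginal value theorem, leave when the instantaneous gain rate g'(t) equals the habitat-wide average g(t)/(T + t).
g'(t) = 0.7·396·t^-0.3. Setting 0.7·396·t^-0.3 = 396·t^0.7/(24.7+t) gives 0.7(24.7+t) = t, so 0.30·t = 0.7×24.7.
t* = 0.7×24.7/0.30 = 57.63 s.

57.6 s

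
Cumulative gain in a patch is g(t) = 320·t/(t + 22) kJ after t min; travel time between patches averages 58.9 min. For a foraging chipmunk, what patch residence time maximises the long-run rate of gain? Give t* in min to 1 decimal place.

36.0 min

Optimal t* satisfies g'(t*) = g(t*)/(T + t*).
g'(t) = 320·22/(t + 22)². Setting 320·22/(t+22)² = 320t/[(t+22)(58.9+t)] gives 22(58.9+t) = t(t+22), so t² = 22×58.9 = 1296.
t* = √1296 = 36 min.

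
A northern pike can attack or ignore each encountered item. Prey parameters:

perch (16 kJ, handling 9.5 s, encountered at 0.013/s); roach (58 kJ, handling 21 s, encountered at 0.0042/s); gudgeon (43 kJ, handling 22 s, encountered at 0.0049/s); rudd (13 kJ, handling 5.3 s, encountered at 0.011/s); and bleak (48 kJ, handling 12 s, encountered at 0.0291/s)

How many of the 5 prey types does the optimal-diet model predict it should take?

5

Rank by E/h (kJ/s): bleak 4, roach 2.76, rudd 2.45, gudgeon 1.95, perch 1.68. Include each in turn until the next type's E/h falls below the running intake rate.
Rate on top 1: 1.035. roach: 2.76 > 1.035 → include.
Rate on top 2: 1.141. rudd: 2.45 > 1.141 → include.
Rate on top 3: 1.192. gudgeon: 1.95 > 1.192 → include.
Rate on top 4: 1.244. perch: 1.68 > 1.244 → include.
Optimal diet: bleak, roach, rudd, gudgeon, perch — 5 of 5 types.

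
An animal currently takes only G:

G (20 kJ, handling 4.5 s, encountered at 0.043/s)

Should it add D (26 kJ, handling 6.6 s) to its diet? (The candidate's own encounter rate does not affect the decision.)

Yes

Intake rate on the current diet: R = (0.043×20) / (1 + 0.043×4.5) = 0.86/1.194 = 0.7206 kJ/s.
Profitability of D: 26/6.6 = 3.939 kJ/s.
Since 3.939 > R, including D increases the long-run rate.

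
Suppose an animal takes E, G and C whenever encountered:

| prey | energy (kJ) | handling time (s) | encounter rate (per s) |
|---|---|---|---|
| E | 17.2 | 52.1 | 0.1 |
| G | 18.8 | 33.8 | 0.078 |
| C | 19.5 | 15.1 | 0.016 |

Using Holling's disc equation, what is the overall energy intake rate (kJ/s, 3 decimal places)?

0.385 kJ/s

R = (0.1×17.2 + 0.078×18.8 + 0.016×19.5) / (1 + 0.1×52.1 + 0.078×33.8 + 0.016×15.1) = 3.498/9.088 = 0.3849 kJ/s.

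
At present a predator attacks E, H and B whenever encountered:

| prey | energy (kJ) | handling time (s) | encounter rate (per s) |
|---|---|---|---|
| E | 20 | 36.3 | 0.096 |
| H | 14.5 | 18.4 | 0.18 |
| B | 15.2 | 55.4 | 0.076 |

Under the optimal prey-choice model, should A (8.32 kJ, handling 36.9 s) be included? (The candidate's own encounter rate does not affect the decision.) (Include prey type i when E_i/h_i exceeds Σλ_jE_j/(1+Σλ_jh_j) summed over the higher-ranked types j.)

No

Intake rate on the current diet: R = (0.096×20 + 0.18×14.5 + 0.076×15.2) / (1 + 0.096×36.3 + 0.18×18.4 + 0.076×55.4) = 5.685/12.01 = 0.4735 kJ/s.
A: E/h = 8.32/36.9 = 0.2255 kJ/s.
0.2255 < 0.4735, so adding A would lower the average — exclude it.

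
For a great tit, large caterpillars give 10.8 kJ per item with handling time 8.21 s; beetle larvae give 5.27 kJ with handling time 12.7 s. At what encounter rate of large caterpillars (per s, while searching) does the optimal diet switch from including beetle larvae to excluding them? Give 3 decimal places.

At the threshold, the rate on large caterpillars alone equals the profitability of beetle larvae: λ·10.8/(1 + λ·8.21) = 5.27/12.7 = 0.415.
Rearranging, λ(10.8 − 0.415×8.21) = 0.415, so λ = 0.415/7.393 = 0.05613 per s.

0.056 per s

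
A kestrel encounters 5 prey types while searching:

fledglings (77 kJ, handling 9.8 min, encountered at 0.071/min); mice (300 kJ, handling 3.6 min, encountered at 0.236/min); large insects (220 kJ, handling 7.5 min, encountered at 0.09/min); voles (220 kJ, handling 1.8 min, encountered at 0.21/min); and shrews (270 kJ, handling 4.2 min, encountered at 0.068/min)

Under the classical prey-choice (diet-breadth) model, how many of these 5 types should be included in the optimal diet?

Profitabilities (E/h, kJ/min): voles 122, mice 83.3, shrews 64.3, large insects 29.3, fledglings 7.86. Add prey in this order while the next type's profitability exceeds the intake rate on those already taken.
Rate on top 1: 33.53. mice: 83.3 > 33.53 → include.
Rate on top 2: 52.52. shrews: 64.3 > 52.52 → include.
Rate on top 3: 53.86. large insects: 29.3 < 53.86 → exclude; stop.
Optimal diet: voles, mice, shrews — 3 of 5 types.

3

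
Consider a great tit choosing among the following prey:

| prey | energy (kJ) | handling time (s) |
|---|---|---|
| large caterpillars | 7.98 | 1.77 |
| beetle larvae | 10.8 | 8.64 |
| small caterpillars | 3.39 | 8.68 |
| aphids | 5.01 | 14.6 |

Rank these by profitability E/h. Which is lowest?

aphids

In descending order of E/h:
large caterpillars: 7.98/1.77 = 4.51 kJ/s
beetle larvae: 10.8/8.64 = 1.25 kJ/s
small caterpillars: 3.39/8.68 = 0.391 kJ/s
aphids: 5.01/14.6 = 0.343 kJ/s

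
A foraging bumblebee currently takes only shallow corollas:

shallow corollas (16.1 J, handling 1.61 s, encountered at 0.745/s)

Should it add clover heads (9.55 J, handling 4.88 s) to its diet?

No

Intake rate on the current diet: R = (0.745×16.1) / (1 + 0.745×1.61) = 11.99/2.199 = 5.453 J/s.
clover heads: E/h = 9.55/4.88 = 1.957 J/s.
1.957 < 5.453, so adding clover heads would lower the average — exclude it.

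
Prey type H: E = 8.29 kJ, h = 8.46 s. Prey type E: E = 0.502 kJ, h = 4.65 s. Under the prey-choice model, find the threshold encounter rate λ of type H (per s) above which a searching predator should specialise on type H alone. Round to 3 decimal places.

At the threshold, the rate on type H alone equals the profitability of type E: λ·8.29/(1 + λ·8.46) = 0.502/4.65 = 0.108.
Rearranging, λ(8.29 − 0.108×8.46) = 0.108, so λ = 0.108/7.377 = 0.01463 per s.

0.015 per s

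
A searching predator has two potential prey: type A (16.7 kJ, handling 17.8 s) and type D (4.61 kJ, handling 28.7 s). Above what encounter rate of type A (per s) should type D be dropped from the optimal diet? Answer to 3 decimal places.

Drop type D once their profitability E₂/h₂ falls below the rate achievable on type A alone: E₂/h₂ = λE₁/(1 + λh₁).
Solve for λ: λE₁h₂ = E₂(1 + λh₁) → λ(E₁h₂ − E₂h₁) = E₂ → λ = E₂/(E₁h₂ − E₂h₁).
λ = 4.61/(16.7×28.7 − 4.61×17.8) = 4.61/397.2 = 0.01161 per s.

0.012 per s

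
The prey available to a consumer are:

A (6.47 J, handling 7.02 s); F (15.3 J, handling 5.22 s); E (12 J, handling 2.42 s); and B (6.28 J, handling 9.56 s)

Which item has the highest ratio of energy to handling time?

E

In descending order of E/h:
E: 12/2.42 = 4.96 J/s
F: 15.3/5.22 = 2.93 J/s
A: 6.47/7.02 = 0.922 J/s
B: 6.28/9.56 = 0.657 J/s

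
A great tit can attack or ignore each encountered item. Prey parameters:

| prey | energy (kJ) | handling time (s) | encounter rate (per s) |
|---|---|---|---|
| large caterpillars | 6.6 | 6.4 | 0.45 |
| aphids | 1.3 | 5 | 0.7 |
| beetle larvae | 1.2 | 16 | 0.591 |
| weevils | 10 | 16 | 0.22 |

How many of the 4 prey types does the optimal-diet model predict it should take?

1

Rank by E/h (kJ/s): large caterpillars 1.03, weevils 0.625, aphids 0.26, beetle larvae 0.075. Include each in turn until the next type's E/h falls below the running intake rate.
Rate on top 1: 0.7655. weevils: 0.625 < 0.7655 → exclude; stop.
Optimal diet: large caterpillars — 1 of 4 types.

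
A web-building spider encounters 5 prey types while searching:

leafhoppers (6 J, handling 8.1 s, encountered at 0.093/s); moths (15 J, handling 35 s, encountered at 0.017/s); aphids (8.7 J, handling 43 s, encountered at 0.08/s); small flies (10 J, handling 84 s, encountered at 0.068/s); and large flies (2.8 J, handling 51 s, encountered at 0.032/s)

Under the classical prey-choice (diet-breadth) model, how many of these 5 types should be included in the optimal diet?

2

E/h in descending order: leafhoppers 0.741, moths 0.429, aphids 0.202, small flies 0.119, large flies 0.0549 J/s. The optimal diet is the largest prefix of this list for which every included type satisfies E_i/h_i > R on the types above it.
Rate on top 1: 0.3183. moths: 0.429 > 0.3183 → include.
Rate on top 2: 0.3462. aphids: 0.202 < 0.3462 → exclude; stop.
Optimal diet: leafhoppers, moths — 2 of 5 types.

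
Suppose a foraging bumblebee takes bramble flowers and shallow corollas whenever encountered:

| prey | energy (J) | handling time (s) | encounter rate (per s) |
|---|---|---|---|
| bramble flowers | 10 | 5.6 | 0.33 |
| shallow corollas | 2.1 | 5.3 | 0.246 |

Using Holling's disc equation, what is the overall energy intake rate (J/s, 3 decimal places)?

R = Σλ_iE_i / (1 + Σλ_ih_i)
Numerator: 0.33×10 + 0.246×2.1 = 3.817
Denominator: 1 + 0.33×5.6 + 0.246×5.3 = 4.152
R = 3.817/4.152 = 0.9193 J/s

0.919 J/s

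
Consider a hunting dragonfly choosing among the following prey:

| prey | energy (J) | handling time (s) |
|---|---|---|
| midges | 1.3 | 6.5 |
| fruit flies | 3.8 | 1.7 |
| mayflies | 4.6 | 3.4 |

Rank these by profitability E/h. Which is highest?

fruit flies

In descending order of E/h:
fruit flies: 3.8/1.7 = 2.24 J/s
mayflies: 4.6/3.4 = 1.35 J/s
midges: 1.3/6.5 = 0.2 J/s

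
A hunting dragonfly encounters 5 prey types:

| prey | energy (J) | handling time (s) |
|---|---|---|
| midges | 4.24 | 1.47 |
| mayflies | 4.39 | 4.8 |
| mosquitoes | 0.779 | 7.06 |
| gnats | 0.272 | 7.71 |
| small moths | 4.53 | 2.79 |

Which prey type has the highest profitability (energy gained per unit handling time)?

In descending order of E/h:
midges: 4.24/1.47 = 2.88 J/s
small moths: 4.53/2.79 = 1.62 J/s
mayflies: 4.39/4.8 = 0.915 J/s
mosquitoes: 0.779/7.06 = 0.11 J/s
gnats: 0.272/7.71 = 0.0353 J/s

midges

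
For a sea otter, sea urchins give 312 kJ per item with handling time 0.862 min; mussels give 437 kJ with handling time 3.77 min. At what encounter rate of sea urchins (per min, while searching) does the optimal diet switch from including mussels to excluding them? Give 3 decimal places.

At the threshold, the rate on sea urchins alone equals the profitability of mussels: λ·312/(1 + λ·0.862) = 437/3.77 = 115.9.
Rearranging, λ(312 − 115.9×0.862) = 115.9, so λ = 115.9/212.1 = 0.5466 per min.

0.547 per min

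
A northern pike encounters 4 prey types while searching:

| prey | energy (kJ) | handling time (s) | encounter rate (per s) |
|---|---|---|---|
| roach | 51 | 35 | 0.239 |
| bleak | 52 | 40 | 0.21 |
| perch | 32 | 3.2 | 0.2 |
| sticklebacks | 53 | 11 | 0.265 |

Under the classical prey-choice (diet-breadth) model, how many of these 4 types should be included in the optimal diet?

2

E/h in descending order: perch 10, sticklebacks 4.82, roach 1.46, bleak 1.3 kJ/s. The optimal diet is the largest prefix of this list for which every included type satisfies E_i/h_i > R on the types above it.
Rate on top 1: 3.902. sticklebacks: 4.82 > 3.902 → include.
Rate on top 2: 4.488. roach: 1.46 < 4.488 → exclude; stop.
Optimal diet: perch, sticklebacks — 2 of 4 types.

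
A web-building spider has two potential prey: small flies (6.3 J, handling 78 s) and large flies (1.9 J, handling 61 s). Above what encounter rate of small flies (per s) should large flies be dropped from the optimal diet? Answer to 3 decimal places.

0.008 per s

The zero-one rule: include large flies iff E₂/h₂ > λE₁/(1+λh₁). Equality gives the switch point.
λE₁h₂ = E₂ + λE₂h₁ ⇒ λ = E₂/(E₁h₂ − E₂h₁) = 1.9/(384.3 − 148.2) = 0.008047 per s.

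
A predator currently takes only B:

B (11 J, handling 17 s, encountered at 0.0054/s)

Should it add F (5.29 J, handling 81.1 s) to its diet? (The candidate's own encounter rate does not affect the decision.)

Yes

On B alone, R = ΣλE/(1+Σλh) = 0.0594/1.092 = 0.05441 J/s.
F: E/h = 5.29/81.1 = 0.06523 J/s.
Since 0.06523 > R, including F increases the long-run rate.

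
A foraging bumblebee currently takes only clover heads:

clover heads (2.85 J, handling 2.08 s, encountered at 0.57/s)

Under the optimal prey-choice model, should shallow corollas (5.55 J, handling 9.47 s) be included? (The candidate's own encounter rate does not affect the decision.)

No

Intake rate on the current diet: R = (0.57×2.85) / (1 + 0.57×2.08) = 1.624/2.186 = 0.7433 J/s.
shallow corollas: E/h = 5.55/9.47 = 0.5861 J/s.
Since 0.5861 < R, time spent handling shallow corollas is better spent searching.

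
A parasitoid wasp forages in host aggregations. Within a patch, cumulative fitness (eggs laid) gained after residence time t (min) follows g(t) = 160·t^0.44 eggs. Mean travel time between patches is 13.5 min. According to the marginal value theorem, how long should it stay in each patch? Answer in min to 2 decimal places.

By the marginal value theorem, leave when the instantaneous gain rate g'(t) equals the habitat-wide average g(t)/(T + t).
g'(t) = 0.44·160·t^-0.56. Setting 0.44·160·t^-0.56 = 160·t^0.44/(13.5+t) gives 0.44(13.5+t) = t, so 0.56·t = 0.44×13.5.
t* = 0.44×13.5/0.56 = 10.61 min.

10.61 min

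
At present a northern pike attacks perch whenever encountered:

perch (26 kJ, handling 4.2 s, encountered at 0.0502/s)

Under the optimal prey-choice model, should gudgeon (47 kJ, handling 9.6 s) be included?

Intake rate on the current diet: R = (0.0502×26) / (1 + 0.0502×4.2) = 1.305/1.211 = 1.078 kJ/s.
Profitability of gudgeon: 47/9.6 = 4.896 kJ/s.
4.896 > 1.078, so adding gudgeon raises the average — include it.

Yes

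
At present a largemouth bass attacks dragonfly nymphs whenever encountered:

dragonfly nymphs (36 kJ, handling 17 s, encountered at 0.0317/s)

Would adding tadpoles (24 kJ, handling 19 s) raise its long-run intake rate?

Intake rate on the current diet: R = (0.0317×36) / (1 + 0.0317×17) = 1.141/1.539 = 0.7416 kJ/s.
Profitability of tadpoles: 24/19 = 1.263 kJ/s.
Since 1.263 > R, including tadpoles increases the long-run rate.

Yes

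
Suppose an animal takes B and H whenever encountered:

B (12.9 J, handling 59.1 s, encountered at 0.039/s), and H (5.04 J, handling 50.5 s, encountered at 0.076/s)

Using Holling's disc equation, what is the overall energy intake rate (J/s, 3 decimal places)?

0.124 J/s

R = Σλ_iE_i / (1 + Σλ_ih_i)
Numerator: 0.039×12.9 + 0.076×5.04 = 0.8861
Denominator: 1 + 0.039×59.1 + 0.076×50.5 = 7.143
R = 0.8861/7.143 = 0.1241 J/s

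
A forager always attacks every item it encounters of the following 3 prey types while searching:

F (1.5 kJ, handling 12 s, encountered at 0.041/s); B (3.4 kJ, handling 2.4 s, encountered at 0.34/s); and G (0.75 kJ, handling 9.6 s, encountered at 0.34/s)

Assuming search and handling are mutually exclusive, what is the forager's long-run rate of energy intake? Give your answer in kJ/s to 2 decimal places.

R = (0.041×1.5 + 0.34×3.4 + 0.34×0.75) / (1 + 0.041×12 + 0.34×2.4 + 0.34×9.6) = 1.473/5.572 = 0.2643 kJ/s.

0.26 kJ/s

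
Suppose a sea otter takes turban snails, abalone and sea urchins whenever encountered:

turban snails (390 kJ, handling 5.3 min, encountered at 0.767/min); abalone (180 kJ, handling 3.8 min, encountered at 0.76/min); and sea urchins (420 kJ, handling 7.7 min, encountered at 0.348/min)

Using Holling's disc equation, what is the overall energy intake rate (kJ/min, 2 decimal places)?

54.75 kJ/min

R = (0.767×390 + 0.76×180 + 0.348×420) / (1 + 0.767×5.3 + 0.76×3.8 + 0.348×7.7) = 582.1/10.63 = 54.75 kJ/min.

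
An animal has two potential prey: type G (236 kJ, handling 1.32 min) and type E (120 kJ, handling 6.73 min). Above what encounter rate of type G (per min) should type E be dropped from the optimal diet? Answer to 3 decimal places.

The zero-one rule: include type E iff E₂/h₂ > λE₁/(1+λh₁). Equality gives the switch point.
λE₁h₂ = E₂ + λE₂h₁ ⇒ λ = E₂/(E₁h₂ − E₂h₁) = 120/(1588 − 158.4) = 0.08392 per min.

0.084 per min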